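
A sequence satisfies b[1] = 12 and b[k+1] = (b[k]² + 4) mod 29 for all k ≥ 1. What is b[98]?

b[1] = 12, b[2] = 3, b[3] = 13, b[4] = 28, b[5] = 5, b[6] = 0, b[7] = 4, b[8] = 20, b[9] = 27, b[10] = 8, b[11] = 10, b[12] = 17, b[13] = 3.
Since b[13] = b[2] = 3, the sequence is eventually periodic: after a pre-period of length 1 it cycles with period 11.
For k ≥ 2, b[k] depends only on (k - 2) mod 11. (98 - 2) mod 11 = 8, so b[98] = b[10] = 8.

8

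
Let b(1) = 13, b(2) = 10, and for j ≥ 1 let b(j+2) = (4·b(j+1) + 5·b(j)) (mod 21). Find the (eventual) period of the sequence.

6

Listing terms: b(1) = 13, b(2) = 10, b(3) = 0, b(4) = 8, b(5) = 11, b(6) = 0, b(7) = 13, b(8) = 10.
Since (b(7), b(8)) = (b(1), b(2)) = (13, 10) (two consecutive terms determine the rest), the sequence is periodic with period 6.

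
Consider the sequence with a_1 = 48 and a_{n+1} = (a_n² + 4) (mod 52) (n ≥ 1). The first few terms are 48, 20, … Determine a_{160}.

44

Listing terms: a_1 = 48,  a_2 = 20,  a_3 = 40,  a_4 = 44,  a_5 = 16,  a_6 = 0,  a_7 = 4,  a_8 = 20.
Since a_8 = a_2 = 20, the sequence is eventually periodic: after a pre-period of length 1 it cycles with period 6.
For n ≥ 2, a_n depends only on (n - 2) mod 6. (160 - 2) mod 6 = 2, so a_{160} = a_4 = 44.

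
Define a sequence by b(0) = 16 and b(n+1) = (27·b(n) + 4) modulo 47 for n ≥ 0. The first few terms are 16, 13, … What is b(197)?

b(0) = 16; b(1) = 13; b(2) = 26; b(3) = 1; b(4) = 31; b(5) = 42; b(6) = 10; b(7) = 39; b(8) = 23; b(9) = 14; b(10) = 6; b(11) = 25; b(12) = 21; b(13) = 7; b(14) = 5; b(15) = 45; b(16) = 44; b(17) = 17; b(18) = 40; b(19) = 3; b(20) = 38; b(21) = 43; b(22) = 37; b(23) = 16.
The sequence repeats with period 23.
So b(197) = b(0 + ((197-0) mod 23)) = b(13) = 7.

7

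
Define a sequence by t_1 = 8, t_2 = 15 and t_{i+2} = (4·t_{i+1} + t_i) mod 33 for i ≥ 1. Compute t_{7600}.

16

Listing terms: t_1 = 8; t_2 = 15; t_3 = 2; t_4 = 23; t_5 = 28; t_6 = 3; t_7 = 7; t_8 = 31; t_9 = 32; t_{10} = 27; t_{11} = 8; t_{12} = 26; t_{13} = 13; t_{14} = 12; t_{15} = 28; t_{16} = 25; t_{17} = 29; t_{18} = 9; t_{19} = 32; t_{20} = 5; t_{21} = 19; t_{22} = 15; t_{23} = 13; t_{24} = 1; t_{25} = 17; t_{26} = 3; t_{27} = 29; t_{28} = 20; t_{29} = 10; t_{30} = 27; t_{31} = 19; t_{32} = 4; t_{33} = 2; t_{34} = 12; t_{35} = 17; t_{36} = 14; t_{37} = 7; t_{38} = 9; t_{39} = 10; t_{40} = 16; t_{41} = 8; t_{42} = 15.
The sequence repeats with period 40.
(7600 - 1) mod 40 = 39, so t_{7600} = t_{40} = 16.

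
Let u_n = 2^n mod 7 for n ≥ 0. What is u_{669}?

1

Listing terms: u_0 = 1,  u_1 = 2,  u_2 = 4,  u_3 = 1.
The sequence repeats with period 3.
So u_{669} = u_{0 + ((669-0) mod 3)} = u_0 = 1.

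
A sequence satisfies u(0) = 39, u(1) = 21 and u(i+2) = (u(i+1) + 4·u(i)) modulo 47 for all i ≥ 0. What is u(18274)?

31

We have u(0) = 39, u(1) = 21, u(2) = 36, u(3) = 26, u(4) = 29, u(5) = 39, u(6) = 14, u(7) = 29, u(8) = 38, u(9) = 13, u(10) = 24, u(11) = 29, u(12) = 31, u(13) = 6, u(14) = 36, u(15) = 13, u(16) = 16, u(17) = 21, u(18) = 38, u(19) = 28, u(20) = 39, u(21) = 10, u(22) = 25, u(23) = 18, u(24) = 24, u(25) = 2, u(26) = 4, u(27) = 12, u(28) = 28, u(29) = 29, u(30) = 0, u(31) = 22, u(32) = 22, u(33) = 16, u(34) = 10, u(35) = 27, u(36) = 20, u(37) = 34, u(38) = 20, u(39) = 15, u(40) = 1, u(41) = 14, u(42) = 18, u(43) = 27, u(44) = 5, u(45) = 19, u(46) = 39, u(47) = 21.
The sequence repeats with period 46.
So u(18274) = u(0 + ((18274-0) mod 46)) = u(12) = 31.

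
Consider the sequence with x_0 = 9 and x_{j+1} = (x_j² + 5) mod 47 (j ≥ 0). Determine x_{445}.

We have x_0 = 9; x_1 = 39; x_2 = 22; x_3 = 19; x_4 = 37; x_5 = 11; x_6 = 32; x_7 = 42; x_8 = 30; x_9 = 12; x_{10} = 8; x_{11} = 22.
Since x_{11} = x_2 = 22, the sequence is eventually periodic: after a pre-period of length 2 it cycles with period 9.
For j ≥ 2, x_j depends only on (j - 2) mod 9. (445 - 2) mod 9 = 2, so x_{445} = x_4 = 37.

37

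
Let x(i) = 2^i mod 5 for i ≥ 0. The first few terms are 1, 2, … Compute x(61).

2

Computing terms: x(0) = 1; x(1) = 2; x(2) = 4; x(3) = 3; x(4) = 1.
Since x(4) = x(0) = 1, the sequence is periodic with period 4.
(61 - 0) mod 4 = 1, so x(61) = x(1) = 2.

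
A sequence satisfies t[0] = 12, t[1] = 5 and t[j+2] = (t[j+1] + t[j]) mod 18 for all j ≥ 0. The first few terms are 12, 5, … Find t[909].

We have t[0] = 12,  t[1] = 5,  t[2] = 17,  t[3] = 4,  t[4] = 3,  t[5] = 7,  t[6] = 10,  t[7] = 17,  t[8] = 9,  t[9] = 8,  t[10] = 17,  t[11] = 7,  t[12] = 6,  t[13] = 13,  t[14] = 1,  t[15] = 14,  t[16] = 15,  t[17] = 11,  t[18] = 8,  t[19] = 1,  t[20] = 9,  t[21] = 10,  t[22] = 1,  t[23] = 11,  t[24] = 12,  t[25] = 5.
The sequence repeats with period 24.
(909 - 0) mod 24 = 21, so t[909] = t[21] = 10.

10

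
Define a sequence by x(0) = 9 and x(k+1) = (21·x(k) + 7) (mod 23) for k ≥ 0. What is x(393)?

13

Listing terms: x(0) = 9, x(1) = 12, x(2) = 6, x(3) = 18, x(4) = 17, x(5) = 19, x(6) = 15, x(7) = 0, x(8) = 7, x(9) = 16, x(10) = 21, x(11) = 11, x(12) = 8, x(13) = 14, x(14) = 2, x(15) = 3, x(16) = 1, x(17) = 5, x(18) = 20, x(19) = 13, x(20) = 4, x(21) = 22, x(22) = 9.
The sequence repeats with period 22.
So x(393) = x(0 + ((393-0) mod 22)) = x(19) = 13.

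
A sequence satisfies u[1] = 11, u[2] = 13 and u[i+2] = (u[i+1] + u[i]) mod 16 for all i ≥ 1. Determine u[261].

u[1] = 11, u[2] = 13, u[3] = 8, u[4] = 5, u[5] = 13, u[6] = 2, u[7] = 15, u[8] = 1, u[9] = 0, u[10] = 1, u[11] = 1, u[12] = 2, u[13] = 3, u[14] = 5, u[15] = 8, u[16] = 13, u[17] = 5, u[18] = 2, u[19] = 7, u[20] = 9, u[21] = 0, u[22] = 9, u[23] = 9, u[24] = 2, u[25] = 11, u[26] = 13.
Since (u[25], u[26]) = (u[1], u[2]) = (11, 13) (two consecutive terms determine the rest), the sequence is periodic with period 24.
(261 - 1) mod 24 = 20, so u[261] = u[21] = 0.

0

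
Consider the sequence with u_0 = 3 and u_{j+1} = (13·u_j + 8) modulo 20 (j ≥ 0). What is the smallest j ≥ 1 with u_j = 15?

3

Listing terms: u_0 = 3; u_1 = 7; u_2 = 19; u_3 = 15; u_4 = 3.
The sequence repeats with period 4.
The value 15 first appears (with j ≥ 1) at u_3.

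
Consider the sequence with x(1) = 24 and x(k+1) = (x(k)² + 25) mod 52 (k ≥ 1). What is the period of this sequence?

6

Computing terms: x(1) = 24; x(2) = 29; x(3) = 34; x(4) = 37; x(5) = 42; x(6) = 21; x(7) = 50; x(8) = 29.
Since x(8) = x(2) = 29, the sequence is eventually periodic: after a pre-period of length 1 it cycles with period 6.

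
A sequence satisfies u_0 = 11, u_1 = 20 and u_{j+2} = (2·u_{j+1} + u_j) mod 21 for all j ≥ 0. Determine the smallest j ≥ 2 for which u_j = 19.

u_0 = 11,  u_1 = 20,  u_2 = 9,  u_3 = 17,  u_4 = 1,  u_5 = 19,  u_6 = 18,  u_7 = 13,  u_8 = 2,  u_9 = 17,  u_{10} = 15,  u_{11} = 5,  u_{12} = 4,  u_{13} = 13,  u_{14} = 9,  u_{15} = 10,  u_{16} = 8,  u_{17} = 5,  u_{18} = 18,  u_{19} = 20,  u_{20} = 16,  u_{21} = 10,  u_{22} = 15,  u_{23} = 19,  u_{24} = 11,  u_{25} = 20.
The sequence repeats with period 24.
The value 19 first appears (with j ≥ 2) at u_5.

5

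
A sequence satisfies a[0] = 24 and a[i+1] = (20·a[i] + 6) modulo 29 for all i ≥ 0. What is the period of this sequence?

Listing terms: a[0] = 24, a[1] = 22, a[2] = 11, a[3] = 23, a[4] = 2, a[5] = 17, a[6] = 27, a[7] = 24.
The sequence repeats with period 7.

7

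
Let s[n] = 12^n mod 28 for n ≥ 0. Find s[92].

Computing terms: s[0] = 1,  s[1] = 12,  s[2] = 4,  s[3] = 20,  s[4] = 16,  s[5] = 24,  s[6] = 8,  s[7] = 12.
Since s[7] = s[1] = 12, the sequence is eventually periodic: after a pre-period of length 1 it cycles with period 6.
For n ≥ 1, s[n] depends only on (n - 1) mod 6. (92 - 1) mod 6 = 1, so s[92] = s[2] = 4.

4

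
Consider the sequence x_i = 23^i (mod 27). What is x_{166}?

13

x_1 = 23, x_2 = 16, x_3 = 17, x_4 = 13, x_5 = 2, x_6 = 19, x_7 = 5, x_8 = 7, x_9 = 26, x_{10} = 4, x_{11} = 11, x_{12} = 10, x_{13} = 14, x_{14} = 25, x_{15} = 8, x_{16} = 22, x_{17} = 20, x_{18} = 1, x_{19} = 23.
Since x_{19} = x_1 = 23, the sequence is periodic with period 18.
So x_{166} = x_{1 + ((166-1) mod 18)} = x_4 = 13.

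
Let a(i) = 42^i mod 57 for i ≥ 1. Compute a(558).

39

Computing terms: a(1) = 42; a(2) = 54; a(3) = 45; a(4) = 9; a(5) = 36; a(6) = 30; a(7) = 6; a(8) = 24; a(9) = 39; a(10) = 42.
Since a(10) = a(1) = 42, the sequence is periodic with period 9.
So a(558) = a(1 + ((558-1) mod 9)) = a(9) = 39.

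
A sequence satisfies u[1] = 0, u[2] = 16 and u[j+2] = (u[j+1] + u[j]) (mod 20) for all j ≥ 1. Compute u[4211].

0

Computing terms: u[1] = 0,  u[2] = 16,  u[3] = 16,  u[4] = 12,  u[5] = 8,  u[6] = 0,  u[7] = 8,  u[8] = 8,  u[9] = 16,  u[10] = 4,  u[11] = 0,  u[12] = 4,  u[13] = 4,  u[14] = 8,  u[15] = 12,  u[16] = 0,  u[17] = 12,  u[18] = 12,  u[19] = 4,  u[20] = 16,  u[21] = 0,  u[22] = 16.
Since (u[21], u[22]) = (u[1], u[2]) = (0, 16) (two consecutive terms determine the rest), the sequence is periodic with period 20.
(4211 - 1) mod 20 = 10, so u[4211] = u[11] = 0.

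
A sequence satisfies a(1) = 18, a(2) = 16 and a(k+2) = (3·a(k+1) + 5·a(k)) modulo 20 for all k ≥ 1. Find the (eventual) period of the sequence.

12

We have a(1) = 18, a(2) = 16, a(3) = 18, a(4) = 14, a(5) = 12, a(6) = 6, a(7) = 18, a(8) = 4, a(9) = 2, a(10) = 6, a(11) = 8, a(12) = 14, a(13) = 2, a(14) = 16, a(15) = 18.
Since (a(14), a(15)) = (a(2), a(3)) = (16, 18) (two consecutive terms determine the rest), the sequence is eventually periodic: after a pre-period of length 1 it cycles with period 12.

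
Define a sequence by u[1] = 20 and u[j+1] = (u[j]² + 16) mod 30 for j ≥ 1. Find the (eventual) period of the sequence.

Listing terms: u[1] = 20,  u[2] = 26,  u[3] = 2,  u[4] = 20.
The sequence repeats with period 3.

3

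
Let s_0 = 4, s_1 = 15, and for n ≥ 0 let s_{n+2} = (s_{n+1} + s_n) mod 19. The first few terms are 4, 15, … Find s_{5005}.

We have s_0 = 4, s_1 = 15, s_2 = 0, s_3 = 15, s_4 = 15, s_5 = 11, s_6 = 7, s_7 = 18, s_8 = 6, s_9 = 5, s_{10} = 11, s_{11} = 16, s_{12} = 8, s_{13} = 5, s_{14} = 13, s_{15} = 18, s_{16} = 12, s_{17} = 11, s_{18} = 4, s_{19} = 15.
Since (s_{18}, s_{19}) = (s_0, s_1) = (4, 15) (two consecutive terms determine the rest), the sequence is periodic with period 18.
So s_{5005} = s_{0 + ((5005-0) mod 18)} = s_1 = 15.

15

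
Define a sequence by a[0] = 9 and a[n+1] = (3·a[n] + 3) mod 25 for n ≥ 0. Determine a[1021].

a[0] = 9, a[1] = 5, a[2] = 18, a[3] = 7, a[4] = 24, a[5] = 0, a[6] = 3, a[7] = 12, a[8] = 14, a[9] = 20, a[10] = 13, a[11] = 17, a[12] = 4, a[13] = 15, a[14] = 23, a[15] = 22, a[16] = 19, a[17] = 10, a[18] = 8, a[19] = 2, a[20] = 9.
Since a[20] = a[0] = 9, the sequence is periodic with period 20.
(1021 - 0) mod 20 = 1, so a[1021] = a[1] = 5.

5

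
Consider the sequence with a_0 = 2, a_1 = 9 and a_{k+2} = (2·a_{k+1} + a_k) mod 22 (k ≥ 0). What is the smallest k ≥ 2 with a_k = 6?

6

We have a_0 = 2; a_1 = 9; a_2 = 20; a_3 = 5; a_4 = 8; a_5 = 21; a_6 = 6; a_7 = 11; a_8 = 6; a_9 = 1; a_{10} = 8; a_{11} = 17; a_{12} = 20; a_{13} = 13; a_{14} = 2; a_{15} = 17; a_{16} = 14; a_{17} = 1; a_{18} = 16; a_{19} = 11; a_{20} = 16; a_{21} = 21; a_{22} = 14; a_{23} = 5; a_{24} = 2; a_{25} = 9.
The sequence repeats with period 24.
The value 6 first appears (with k ≥ 2) at a_6.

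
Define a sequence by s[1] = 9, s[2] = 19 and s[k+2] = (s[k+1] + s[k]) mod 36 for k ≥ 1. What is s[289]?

s[1] = 9, s[2] = 19, s[3] = 28, s[4] = 11, s[5] = 3, s[6] = 14, s[7] = 17, s[8] = 31, s[9] = 12, s[10] = 7, s[11] = 19, s[12] = 26, s[13] = 9, s[14] = 35, s[15] = 8, s[16] = 7, s[17] = 15, s[18] = 22, s[19] = 1, s[20] = 23, s[21] = 24, s[22] = 11, s[23] = 35, s[24] = 10, s[25] = 9, s[26] = 19.
The sequence repeats with period 24.
(289 - 1) mod 24 = 0, so s[289] = s[1] = 9.

9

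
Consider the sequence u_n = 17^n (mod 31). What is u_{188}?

We have u_0 = 1,  u_1 = 17,  u_2 = 10,  u_3 = 15,  u_4 = 7,  u_5 = 26,  u_6 = 8,  u_7 = 12,  u_8 = 18,  u_9 = 27,  u_{10} = 25,  u_{11} = 22,  u_{12} = 2,  u_{13} = 3,  u_{14} = 20,  u_{15} = 30,  u_{16} = 14,  u_{17} = 21,  u_{18} = 16,  u_{19} = 24,  u_{20} = 5,  u_{21} = 23,  u_{22} = 19,  u_{23} = 13,  u_{24} = 4,  u_{25} = 6,  u_{26} = 9,  u_{27} = 29,  u_{28} = 28,  u_{29} = 11,  u_{30} = 1.
Since u_{30} = u_0 = 1, the sequence is periodic with period 30.
(188 - 0) mod 30 = 8, so u_{188} = u_8 = 18.

18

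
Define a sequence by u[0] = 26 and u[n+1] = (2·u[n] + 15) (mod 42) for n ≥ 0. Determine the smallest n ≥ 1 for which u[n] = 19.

3

u[0] = 26, u[1] = 25, u[2] = 23, u[3] = 19, u[4] = 11, u[5] = 37, u[6] = 5, u[7] = 25.
Since u[7] = u[1] = 25, the sequence is eventually periodic: after a pre-period of length 1 it cycles with period 6.
The value 19 first appears (with n ≥ 1) at u[3].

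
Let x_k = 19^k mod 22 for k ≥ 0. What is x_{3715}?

21

Computing terms: x_0 = 1; x_1 = 19; x_2 = 9; x_3 = 17; x_4 = 15; x_5 = 21; x_6 = 3; x_7 = 13; x_8 = 5; x_9 = 7; x_{10} = 1.
Since x_{10} = x_0 = 1, the sequence is periodic with period 10.
(3715 - 0) mod 10 = 5, so x_{3715} = x_5 = 21.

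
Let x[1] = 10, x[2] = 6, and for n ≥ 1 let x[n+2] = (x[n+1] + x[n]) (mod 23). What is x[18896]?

Listing terms: x[1] = 10, x[2] = 6, x[3] = 16, x[4] = 22, x[5] = 15, x[6] = 14, x[7] = 6, x[8] = 20, x[9] = 3, x[10] = 0, x[11] = 3, x[12] = 3, x[13] = 6, x[14] = 9, x[15] = 15, x[16] = 1, x[17] = 16, x[18] = 17, x[19] = 10, x[20] = 4, x[21] = 14, x[22] = 18, x[23] = 9, x[24] = 4, x[25] = 13, x[26] = 17, x[27] = 7, x[28] = 1, x[29] = 8, x[30] = 9, x[31] = 17, x[32] = 3, x[33] = 20, x[34] = 0, x[35] = 20, x[36] = 20, x[37] = 17, x[38] = 14, x[39] = 8, x[40] = 22, x[41] = 7, x[42] = 6, x[43] = 13, x[44] = 19, x[45] = 9, x[46] = 5, x[47] = 14, x[48] = 19, x[49] = 10, x[50] = 6.
Since (x[49], x[50]) = (x[1], x[2]) = (10, 6) (two consecutive terms determine the rest), the sequence is periodic with period 48.
So x[18896] = x[1 + ((18896-1) mod 48)] = x[32] = 3.

3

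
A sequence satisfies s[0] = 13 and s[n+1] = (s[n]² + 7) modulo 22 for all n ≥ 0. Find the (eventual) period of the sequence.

6

s[0] = 13; s[1] = 0; s[2] = 7; s[3] = 12; s[4] = 19; s[5] = 16; s[6] = 21; s[7] = 8; s[8] = 5; s[9] = 10; s[10] = 19.
Since s[10] = s[4] = 19, the sequence is eventually periodic: after a pre-period of length 4 it cycles with period 6.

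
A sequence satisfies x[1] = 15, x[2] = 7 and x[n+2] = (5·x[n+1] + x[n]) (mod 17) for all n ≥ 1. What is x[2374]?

x[1] = 15,  x[2] = 7,  x[3] = 16,  x[4] = 2,  x[5] = 9,  x[6] = 13,  x[7] = 6,  x[8] = 9,  x[9] = 0,  x[10] = 9,  x[11] = 11,  x[12] = 13,  x[13] = 8,  x[14] = 2,  x[15] = 1,  x[16] = 7,  x[17] = 2,  x[18] = 0,  x[19] = 2,  x[20] = 10,  x[21] = 1,  x[22] = 15,  x[23] = 8,  x[24] = 4,  x[25] = 11,  x[26] = 8,  x[27] = 0,  x[28] = 8,  x[29] = 6,  x[30] = 4,  x[31] = 9,  x[32] = 15,  x[33] = 16,  x[34] = 10,  x[35] = 15,  x[36] = 0,  x[37] = 15,  x[38] = 7.
The sequence repeats with period 36.
(2374 - 1) mod 36 = 33, so x[2374] = x[34] = 10.

10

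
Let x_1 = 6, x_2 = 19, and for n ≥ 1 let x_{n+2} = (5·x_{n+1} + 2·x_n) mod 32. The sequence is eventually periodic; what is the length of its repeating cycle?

8

Computing terms: x_1 = 6,  x_2 = 19,  x_3 = 11,  x_4 = 29,  x_5 = 7,  x_6 = 29,  x_7 = 31,  x_8 = 21,  x_9 = 7,  x_{10} = 13,  x_{11} = 15,  x_{12} = 5,  x_{13} = 23,  x_{14} = 29,  x_{15} = 31.
Since (x_{14}, x_{15}) = (x_6, x_7) = (29, 31) (two consecutive terms determine the rest), the sequence is eventually periodic: after a pre-period of length 5 it cycles with period 8.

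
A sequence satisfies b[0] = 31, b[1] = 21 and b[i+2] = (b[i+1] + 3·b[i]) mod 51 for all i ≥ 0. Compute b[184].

Computing terms: b[0] = 31; b[1] = 21; b[2] = 12; b[3] = 24; b[4] = 9; b[5] = 30; b[6] = 6; b[7] = 45; b[8] = 12; b[9] = 45; b[10] = 30; b[11] = 12; b[12] = 0; b[13] = 36; b[14] = 36; b[15] = 42; b[16] = 48; b[17] = 21; b[18] = 12.
Since (b[17], b[18]) = (b[1], b[2]) = (21, 12) (two consecutive terms determine the rest), the sequence is eventually periodic: after a pre-period of length 1 it cycles with period 16.
For i ≥ 1, b[i] depends only on (i - 1) mod 16. (184 - 1) mod 16 = 7, so b[184] = b[8] = 12.

12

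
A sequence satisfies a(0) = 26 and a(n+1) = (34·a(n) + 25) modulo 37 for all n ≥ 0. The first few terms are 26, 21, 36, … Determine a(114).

Listing terms: a(0) = 26; a(1) = 21; a(2) = 36; a(3) = 28; a(4) = 15; a(5) = 17; a(6) = 11; a(7) = 29; a(8) = 12; a(9) = 26.
Since a(9) = a(0) = 26, the sequence is periodic with period 9.
So a(114) = a(0 + ((114-0) mod 9)) = a(6) = 11.

11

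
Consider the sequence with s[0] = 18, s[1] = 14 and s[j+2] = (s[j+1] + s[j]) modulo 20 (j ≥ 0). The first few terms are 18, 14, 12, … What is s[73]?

14

We have s[0] = 18,  s[1] = 14,  s[2] = 12,  s[3] = 6,  s[4] = 18,  s[5] = 4,  s[6] = 2,  s[7] = 6,  s[8] = 8,  s[9] = 14,  s[10] = 2,  s[11] = 16,  s[12] = 18,  s[13] = 14.
Since (s[12], s[13]) = (s[0], s[1]) = (18, 14) (two consecutive terms determine the rest), the sequence is periodic with period 12.
So s[73] = s[0 + ((73-0) mod 12)] = s[1] = 14.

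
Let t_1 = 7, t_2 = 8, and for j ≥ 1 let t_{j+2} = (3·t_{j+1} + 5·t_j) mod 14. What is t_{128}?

8

Computing terms: t_1 = 7,  t_2 = 8,  t_3 = 3,  t_4 = 7,  t_5 = 8.
Since (t_4, t_5) = (t_1, t_2) = (7, 8) (two consecutive terms determine the rest), the sequence is periodic with period 3.
(128 - 1) mod 3 = 1, so t_{128} = t_2 = 8.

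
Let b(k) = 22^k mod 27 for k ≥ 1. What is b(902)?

25

We have b(1) = 22, b(2) = 25, b(3) = 10, b(4) = 4, b(5) = 7, b(6) = 19, b(7) = 13, b(8) = 16, b(9) = 1, b(10) = 22.
The sequence repeats with period 9.
So b(902) = b(1 + ((902-1) mod 9)) = b(2) = 25.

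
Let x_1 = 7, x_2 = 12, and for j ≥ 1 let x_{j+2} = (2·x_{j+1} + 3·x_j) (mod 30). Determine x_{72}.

6

We have x_1 = 7, x_2 = 12, x_3 = 15, x_4 = 6, x_5 = 27, x_6 = 12, x_7 = 15.
Since (x_6, x_7) = (x_2, x_3) = (12, 15) (two consecutive terms determine the rest), the sequence is eventually periodic: after a pre-period of length 1 it cycles with period 4.
For j ≥ 2, x_j depends only on (j - 2) mod 4. (72 - 2) mod 4 = 2, so x_{72} = x_4 = 6.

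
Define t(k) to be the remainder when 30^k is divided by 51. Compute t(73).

Computing terms: t(0) = 1, t(1) = 30, t(2) = 33, t(3) = 21, t(4) = 18, t(5) = 30.
Since t(5) = t(1) = 30, the sequence is eventually periodic: after a pre-period of length 1 it cycles with period 4.
For k ≥ 1, t(k) depends only on (k - 1) mod 4. (73 - 1) mod 4 = 0, so t(73) = t(1) = 30.

30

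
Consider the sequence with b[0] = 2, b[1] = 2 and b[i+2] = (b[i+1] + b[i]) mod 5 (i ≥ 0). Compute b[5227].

2

Computing terms: b[0] = 2; b[1] = 2; b[2] = 4; b[3] = 1; b[4] = 0; b[5] = 1; b[6] = 1; b[7] = 2; b[8] = 3; b[9] = 0; b[10] = 3; b[11] = 3; b[12] = 1; b[13] = 4; b[14] = 0; b[15] = 4; b[16] = 4; b[17] = 3; b[18] = 2; b[19] = 0; b[20] = 2; b[21] = 2.
The sequence repeats with period 20.
(5227 - 0) mod 20 = 7, so b[5227] = b[7] = 2.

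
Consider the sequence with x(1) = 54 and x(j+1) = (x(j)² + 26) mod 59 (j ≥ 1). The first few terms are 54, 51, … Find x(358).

42

Computing terms: x(1) = 54, x(2) = 51, x(3) = 31, x(4) = 43, x(5) = 46, x(6) = 18, x(7) = 55, x(8) = 42, x(9) = 20, x(10) = 13, x(11) = 18.
Since x(11) = x(6) = 18, the sequence is eventually periodic: after a pre-period of length 5 it cycles with period 5.
For j ≥ 6, x(j) depends only on (j - 6) mod 5. (358 - 6) mod 5 = 2, so x(358) = x(8) = 42.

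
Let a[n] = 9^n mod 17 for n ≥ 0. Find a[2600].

1

Computing terms: a[0] = 1, a[1] = 9, a[2] = 13, a[3] = 15, a[4] = 16, a[5] = 8, a[6] = 4, a[7] = 2, a[8] = 1.
Since a[8] = a[0] = 1, the sequence is periodic with period 8.
(2600 - 0) mod 8 = 0, so a[2600] = a[0] = 1.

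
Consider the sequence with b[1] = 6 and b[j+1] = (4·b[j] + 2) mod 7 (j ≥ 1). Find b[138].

1

b[1] = 6; b[2] = 5; b[3] = 1; b[4] = 6.
Since b[4] = b[1] = 6, the sequence is periodic with period 3.
So b[138] = b[1 + ((138-1) mod 3)] = b[3] = 1.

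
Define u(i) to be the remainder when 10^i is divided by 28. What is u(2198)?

We have u(0) = 1; u(1) = 10; u(2) = 16; u(3) = 20; u(4) = 4; u(5) = 12; u(6) = 8; u(7) = 24; u(8) = 16.
Since u(8) = u(2) = 16, the sequence is eventually periodic: after a pre-period of length 2 it cycles with period 6.
For i ≥ 2, u(i) depends only on (i - 2) mod 6. (2198 - 2) mod 6 = 0, so u(2198) = u(2) = 16.

16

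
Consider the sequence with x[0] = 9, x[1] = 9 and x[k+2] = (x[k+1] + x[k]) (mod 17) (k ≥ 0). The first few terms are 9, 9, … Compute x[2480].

Computing terms: x[0] = 9, x[1] = 9, x[2] = 1, x[3] = 10, x[4] = 11, x[5] = 4, x[6] = 15, x[7] = 2, x[8] = 0, x[9] = 2, x[10] = 2, x[11] = 4, x[12] = 6, x[13] = 10, x[14] = 16, x[15] = 9, x[16] = 8, x[17] = 0, x[18] = 8, x[19] = 8, x[20] = 16, x[21] = 7, x[22] = 6, x[23] = 13, x[24] = 2, x[25] = 15, x[26] = 0, x[27] = 15, x[28] = 15, x[29] = 13, x[30] = 11, x[31] = 7, x[32] = 1, x[33] = 8, x[34] = 9, x[35] = 0, x[36] = 9, x[37] = 9.
Since (x[36], x[37]) = (x[0], x[1]) = (9, 9) (two consecutive terms determine the rest), the sequence is periodic with period 36.
(2480 - 0) mod 36 = 32, so x[2480] = x[32] = 1.

1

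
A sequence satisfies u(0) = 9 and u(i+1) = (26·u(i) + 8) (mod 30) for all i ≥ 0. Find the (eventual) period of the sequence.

Computing terms: u(0) = 9; u(1) = 2; u(2) = 0; u(3) = 8; u(4) = 6; u(5) = 14; u(6) = 12; u(7) = 20; u(8) = 18; u(9) = 26; u(10) = 24; u(11) = 2.
Since u(11) = u(1) = 2, the sequence is eventually periodic: after a pre-period of length 1 it cycles with period 10.

10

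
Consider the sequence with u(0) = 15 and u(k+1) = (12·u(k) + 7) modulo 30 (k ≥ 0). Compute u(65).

We have u(0) = 15,  u(1) = 7,  u(2) = 1,  u(3) = 19,  u(4) = 25,  u(5) = 7.
Since u(5) = u(1) = 7, the sequence is eventually periodic: after a pre-period of length 1 it cycles with period 4.
For k ≥ 1, u(k) depends only on (k - 1) mod 4. (65 - 1) mod 4 = 0, so u(65) = u(1) = 7.

7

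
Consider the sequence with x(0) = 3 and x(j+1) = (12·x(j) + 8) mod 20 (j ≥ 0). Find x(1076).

8

x(0) = 3, x(1) = 4, x(2) = 16, x(3) = 0, x(4) = 8, x(5) = 4.
Since x(5) = x(1) = 4, the sequence is eventually periodic: after a pre-period of length 1 it cycles with period 4.
For j ≥ 1, x(j) depends only on (j - 1) mod 4. (1076 - 1) mod 4 = 3, so x(1076) = x(4) = 8.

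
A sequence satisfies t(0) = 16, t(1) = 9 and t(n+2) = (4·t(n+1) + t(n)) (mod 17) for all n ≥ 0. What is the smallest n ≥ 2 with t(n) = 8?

We have t(0) = 16,  t(1) = 9,  t(2) = 1,  t(3) = 13,  t(4) = 2,  t(5) = 4,  t(6) = 1,  t(7) = 8,  t(8) = 16,  t(9) = 4,  t(10) = 15,  t(11) = 13,  t(12) = 16,  t(13) = 9.
Since (t(12), t(13)) = (t(0), t(1)) = (16, 9) (two consecutive terms determine the rest), the sequence is periodic with period 12.
The value 8 first appears (with n ≥ 2) at t(7).

7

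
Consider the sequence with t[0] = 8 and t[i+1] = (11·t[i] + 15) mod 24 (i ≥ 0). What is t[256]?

8

t[0] = 8; t[1] = 7; t[2] = 20; t[3] = 19; t[4] = 8.
The sequence repeats with period 4.
(256 - 0) mod 4 = 0, so t[256] = t[0] = 8.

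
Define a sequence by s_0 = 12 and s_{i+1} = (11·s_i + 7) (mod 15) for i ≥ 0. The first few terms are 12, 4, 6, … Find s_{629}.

We have s_0 = 12,  s_1 = 4,  s_2 = 6,  s_3 = 13,  s_4 = 0,  s_5 = 7,  s_6 = 9,  s_7 = 1,  s_8 = 3,  s_9 = 10,  s_{10} = 12.
The sequence repeats with period 10.
(629 - 0) mod 10 = 9, so s_{629} = s_9 = 10.

10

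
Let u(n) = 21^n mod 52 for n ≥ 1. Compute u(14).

Listing terms: u(1) = 21, u(2) = 25, u(3) = 5, u(4) = 1, u(5) = 21.
Since u(5) = u(1) = 21, the sequence is periodic with period 4.
(14 - 1) mod 4 = 1, so u(14) = u(2) = 25.

25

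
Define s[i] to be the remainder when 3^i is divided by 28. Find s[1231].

s[1] = 3, s[2] = 9, s[3] = 27, s[4] = 25, s[5] = 19, s[6] = 1, s[7] = 3.
The sequence repeats with period 6.
(1231 - 1) mod 6 = 0, so s[1231] = s[1] = 3.

3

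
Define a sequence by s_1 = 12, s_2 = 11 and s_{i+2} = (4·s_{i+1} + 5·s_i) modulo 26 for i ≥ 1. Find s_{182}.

11

Computing terms: s_1 = 12, s_2 = 11, s_3 = 0, s_4 = 3, s_5 = 12, s_6 = 11.
Since (s_5, s_6) = (s_1, s_2) = (12, 11) (two consecutive terms determine the rest), the sequence is periodic with period 4.
So s_{182} = s_{1 + ((182-1) mod 4)} = s_2 = 11.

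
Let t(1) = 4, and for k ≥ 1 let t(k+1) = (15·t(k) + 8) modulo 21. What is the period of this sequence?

We have t(1) = 4; t(2) = 5; t(3) = 20; t(4) = 14; t(5) = 8; t(6) = 2; t(7) = 17; t(8) = 11; t(9) = 5.
Since t(9) = t(2) = 5, the sequence is eventually periodic: after a pre-period of length 1 it cycles with period 7.

7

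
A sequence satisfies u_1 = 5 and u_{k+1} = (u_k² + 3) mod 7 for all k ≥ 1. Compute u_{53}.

0

We have u_1 = 5; u_2 = 0; u_3 = 3; u_4 = 5.
Since u_4 = u_1 = 5, the sequence is periodic with period 3.
So u_{53} = u_{1 + ((53-1) mod 3)} = u_2 = 0.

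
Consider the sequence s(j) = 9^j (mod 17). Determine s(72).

1

Listing terms: s(1) = 9,  s(2) = 13,  s(3) = 15,  s(4) = 16,  s(5) = 8,  s(6) = 4,  s(7) = 2,  s(8) = 1,  s(9) = 9.
The sequence repeats with period 8.
(72 - 1) mod 8 = 7, so s(72) = s(8) = 1.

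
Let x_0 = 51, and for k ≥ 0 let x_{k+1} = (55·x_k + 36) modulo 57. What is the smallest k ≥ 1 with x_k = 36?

Listing terms: x_0 = 51,  x_1 = 48,  x_2 = 54,  x_3 = 42,  x_4 = 9,  x_5 = 18,  x_6 = 0,  x_7 = 36,  x_8 = 21,  x_9 = 51.
The sequence repeats with period 9.
The value 36 first appears (with k ≥ 1) at x_7.

7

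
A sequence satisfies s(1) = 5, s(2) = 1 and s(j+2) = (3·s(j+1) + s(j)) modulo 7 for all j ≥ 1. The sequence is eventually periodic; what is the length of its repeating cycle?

Computing terms: s(1) = 5, s(2) = 1, s(3) = 1, s(4) = 4, s(5) = 6, s(6) = 1, s(7) = 2, s(8) = 0, s(9) = 2, s(10) = 6, s(11) = 6, s(12) = 3, s(13) = 1, s(14) = 6, s(15) = 5, s(16) = 0, s(17) = 5, s(18) = 1.
The sequence repeats with period 16.

16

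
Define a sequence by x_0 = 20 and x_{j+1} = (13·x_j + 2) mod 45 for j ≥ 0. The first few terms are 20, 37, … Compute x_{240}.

Computing terms: x_0 = 20; x_1 = 37; x_2 = 33; x_3 = 26; x_4 = 25; x_5 = 12; x_6 = 23; x_7 = 31; x_8 = 0; x_9 = 2; x_{10} = 28; x_{11} = 6; x_{12} = 35; x_{13} = 7; x_{14} = 3; x_{15} = 41; x_{16} = 40; x_{17} = 27; x_{18} = 38; x_{19} = 1; x_{20} = 15; x_{21} = 17; x_{22} = 43; x_{23} = 21; x_{24} = 5; x_{25} = 22; x_{26} = 18; x_{27} = 11; x_{28} = 10; x_{29} = 42; x_{30} = 8; x_{31} = 16; x_{32} = 30; x_{33} = 32; x_{34} = 13; x_{35} = 36; x_{36} = 20.
Since x_{36} = x_0 = 20, the sequence is periodic with period 36.
(240 - 0) mod 36 = 24, so x_{240} = x_{24} = 5.

5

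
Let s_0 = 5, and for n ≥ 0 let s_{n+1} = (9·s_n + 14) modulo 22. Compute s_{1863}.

13

Listing terms: s_0 = 5; s_1 = 15; s_2 = 17; s_3 = 13; s_4 = 21; s_5 = 5.
The sequence repeats with period 5.
(1863 - 0) mod 5 = 3, so s_{1863} = s_3 = 13.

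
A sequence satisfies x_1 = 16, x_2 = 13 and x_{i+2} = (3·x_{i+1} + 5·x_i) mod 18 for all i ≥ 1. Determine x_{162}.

Computing terms: x_1 = 16,  x_2 = 13,  x_3 = 11,  x_4 = 8,  x_5 = 7,  x_6 = 7,  x_7 = 2,  x_8 = 5,  x_9 = 7,  x_{10} = 10,  x_{11} = 11,  x_{12} = 11,  x_{13} = 16,  x_{14} = 13.
The sequence repeats with period 12.
(162 - 1) mod 12 = 5, so x_{162} = x_6 = 7.

7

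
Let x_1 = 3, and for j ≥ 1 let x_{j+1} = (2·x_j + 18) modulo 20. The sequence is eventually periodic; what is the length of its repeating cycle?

Listing terms: x_1 = 3, x_2 = 4, x_3 = 6, x_4 = 10, x_5 = 18, x_6 = 14, x_7 = 6.
Since x_7 = x_3 = 6, the sequence is eventually periodic: after a pre-period of length 2 it cycles with period 4.

4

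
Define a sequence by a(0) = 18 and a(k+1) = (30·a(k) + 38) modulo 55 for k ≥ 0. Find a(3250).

18

We have a(0) = 18, a(1) = 28, a(2) = 53, a(3) = 33, a(4) = 38, a(5) = 23, a(6) = 13, a(7) = 43, a(8) = 8, a(9) = 3, a(10) = 18.
The sequence repeats with period 10.
(3250 - 0) mod 10 = 0, so a(3250) = a(0) = 18.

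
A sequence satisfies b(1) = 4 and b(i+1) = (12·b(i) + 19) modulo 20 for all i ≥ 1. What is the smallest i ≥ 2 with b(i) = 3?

3

We have b(1) = 4,  b(2) = 7,  b(3) = 3,  b(4) = 15,  b(5) = 19,  b(6) = 7.
Since b(6) = b(2) = 7, the sequence is eventually periodic: after a pre-period of length 1 it cycles with period 4.
The value 3 first appears (with i ≥ 2) at b(3).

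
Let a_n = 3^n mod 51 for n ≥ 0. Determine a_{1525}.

39

a_0 = 1,  a_1 = 3,  a_2 = 9,  a_3 = 27,  a_4 = 30,  a_5 = 39,  a_6 = 15,  a_7 = 45,  a_8 = 33,  a_9 = 48,  a_{10} = 42,  a_{11} = 24,  a_{12} = 21,  a_{13} = 12,  a_{14} = 36,  a_{15} = 6,  a_{16} = 18,  a_{17} = 3.
Since a_{17} = a_1 = 3, the sequence is eventually periodic: after a pre-period of length 1 it cycles with period 16.
For n ≥ 1, a_n depends only on (n - 1) mod 16. (1525 - 1) mod 16 = 4, so a_{1525} = a_5 = 39.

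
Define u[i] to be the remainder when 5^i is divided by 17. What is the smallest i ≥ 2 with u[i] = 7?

We have u[1] = 5; u[2] = 8; u[3] = 6; u[4] = 13; u[5] = 14; u[6] = 2; u[7] = 10; u[8] = 16; u[9] = 12; u[10] = 9; u[11] = 11; u[12] = 4; u[13] = 3; u[14] = 15; u[15] = 7; u[16] = 1; u[17] = 5.
Since u[17] = u[1] = 5, the sequence is periodic with period 16.
The value 7 first appears (with i ≥ 2) at u[15].

15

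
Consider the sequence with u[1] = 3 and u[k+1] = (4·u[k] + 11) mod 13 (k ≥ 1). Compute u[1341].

12

u[1] = 3, u[2] = 10, u[3] = 12, u[4] = 7, u[5] = 0, u[6] = 11, u[7] = 3.
Since u[7] = u[1] = 3, the sequence is periodic with period 6.
(1341 - 1) mod 6 = 2, so u[1341] = u[3] = 12.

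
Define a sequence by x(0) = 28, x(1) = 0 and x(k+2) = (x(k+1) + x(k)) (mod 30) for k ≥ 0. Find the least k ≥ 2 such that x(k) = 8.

x(0) = 28, x(1) = 0, x(2) = 28, x(3) = 28, x(4) = 26, x(5) = 24, x(6) = 20, x(7) = 14, x(8) = 4, x(9) = 18, x(10) = 22, x(11) = 10, x(12) = 2, x(13) = 12, x(14) = 14, x(15) = 26, x(16) = 10, x(17) = 6, x(18) = 16, x(19) = 22, x(20) = 8, x(21) = 0, x(22) = 8, x(23) = 8, x(24) = 16, x(25) = 24, x(26) = 10, x(27) = 4, x(28) = 14, x(29) = 18, x(30) = 2, x(31) = 20, x(32) = 22, x(33) = 12, x(34) = 4, x(35) = 16, x(36) = 20, x(37) = 6, x(38) = 26, x(39) = 2, x(40) = 28, x(41) = 0.
The sequence repeats with period 40.
The value 8 first appears (with k ≥ 2) at x(20).

20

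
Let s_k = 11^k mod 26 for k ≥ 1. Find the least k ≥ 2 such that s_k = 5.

Computing terms: s_1 = 11, s_2 = 17, s_3 = 5, s_4 = 3, s_5 = 7, s_6 = 25, s_7 = 15, s_8 = 9, s_9 = 21, s_{10} = 23, s_{11} = 19, s_{12} = 1, s_{13} = 11.
Since s_{13} = s_1 = 11, the sequence is periodic with period 12.
The value 5 first appears (with k ≥ 2) at s_3.

3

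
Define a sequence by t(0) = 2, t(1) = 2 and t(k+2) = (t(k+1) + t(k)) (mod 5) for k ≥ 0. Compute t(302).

Listing terms: t(0) = 2,  t(1) = 2,  t(2) = 4,  t(3) = 1,  t(4) = 0,  t(5) = 1,  t(6) = 1,  t(7) = 2,  t(8) = 3,  t(9) = 0,  t(10) = 3,  t(11) = 3,  t(12) = 1,  t(13) = 4,  t(14) = 0,  t(15) = 4,  t(16) = 4,  t(17) = 3,  t(18) = 2,  t(19) = 0,  t(20) = 2,  t(21) = 2.
The sequence repeats with period 20.
So t(302) = t(0 + ((302-0) mod 20)) = t(2) = 4.

4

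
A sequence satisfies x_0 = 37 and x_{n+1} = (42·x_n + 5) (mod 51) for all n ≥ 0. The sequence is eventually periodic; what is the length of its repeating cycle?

8

Computing terms: x_0 = 37,  x_1 = 29,  x_2 = 50,  x_3 = 14,  x_4 = 32,  x_5 = 23,  x_6 = 2,  x_7 = 38,  x_8 = 20,  x_9 = 29.
Since x_9 = x_1 = 29, the sequence is eventually periodic: after a pre-period of length 1 it cycles with period 8.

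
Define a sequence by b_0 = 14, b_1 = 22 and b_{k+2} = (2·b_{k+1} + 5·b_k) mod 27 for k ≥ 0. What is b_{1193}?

24

Listing terms: b_0 = 14,  b_1 = 22,  b_2 = 6,  b_3 = 14,  b_4 = 4,  b_5 = 24,  b_6 = 14,  b_7 = 13,  b_8 = 15,  b_9 = 14,  b_{10} = 22.
The sequence repeats with period 9.
(1193 - 0) mod 9 = 5, so b_{1193} = b_5 = 24.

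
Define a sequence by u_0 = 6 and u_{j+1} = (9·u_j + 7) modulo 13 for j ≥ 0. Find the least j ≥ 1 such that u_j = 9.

We have u_0 = 6; u_1 = 9; u_2 = 10; u_3 = 6.
The sequence repeats with period 3.
The value 9 first appears (with j ≥ 1) at u_1.

1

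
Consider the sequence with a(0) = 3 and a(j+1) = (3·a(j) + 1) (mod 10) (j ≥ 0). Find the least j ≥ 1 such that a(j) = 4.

3

We have a(0) = 3, a(1) = 0, a(2) = 1, a(3) = 4, a(4) = 3.
The sequence repeats with period 4.
The value 4 first appears (with j ≥ 1) at a(3).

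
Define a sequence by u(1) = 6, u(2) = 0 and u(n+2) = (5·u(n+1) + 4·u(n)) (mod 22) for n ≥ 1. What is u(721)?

6

We have u(1) = 6, u(2) = 0, u(3) = 2, u(4) = 10, u(5) = 14, u(6) = 0, u(7) = 12, u(8) = 16, u(9) = 18, u(10) = 0, u(11) = 6, u(12) = 8, u(13) = 20, u(14) = 0, u(15) = 14, u(16) = 4, u(17) = 10, u(18) = 0, u(19) = 18, u(20) = 2, u(21) = 16, u(22) = 0, u(23) = 20, u(24) = 12, u(25) = 8, u(26) = 0, u(27) = 10, u(28) = 6, u(29) = 4, u(30) = 0, u(31) = 16, u(32) = 14, u(33) = 2, u(34) = 0, u(35) = 8, u(36) = 18, u(37) = 12, u(38) = 0, u(39) = 4, u(40) = 20, u(41) = 6, u(42) = 0.
The sequence repeats with period 40.
So u(721) = u(1 + ((721-1) mod 40)) = u(1) = 6.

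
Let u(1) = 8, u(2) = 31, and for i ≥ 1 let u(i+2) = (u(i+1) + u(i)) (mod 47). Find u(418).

Listing terms: u(1) = 8,  u(2) = 31,  u(3) = 39,  u(4) = 23,  u(5) = 15,  u(6) = 38,  u(7) = 6,  u(8) = 44,  u(9) = 3,  u(10) = 0,  u(11) = 3,  u(12) = 3,  u(13) = 6,  u(14) = 9,  u(15) = 15,  u(16) = 24,  u(17) = 39,  u(18) = 16,  u(19) = 8,  u(20) = 24,  u(21) = 32,  u(22) = 9,  u(23) = 41,  u(24) = 3,  u(25) = 44,  u(26) = 0,  u(27) = 44,  u(28) = 44,  u(29) = 41,  u(30) = 38,  u(31) = 32,  u(32) = 23,  u(33) = 8,  u(34) = 31.
The sequence repeats with period 32.
So u(418) = u(1 + ((418-1) mod 32)) = u(2) = 31.

31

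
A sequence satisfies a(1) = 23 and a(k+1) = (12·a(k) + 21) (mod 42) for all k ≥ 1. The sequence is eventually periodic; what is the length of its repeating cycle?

Listing terms: a(1) = 23,  a(2) = 3,  a(3) = 15,  a(4) = 33,  a(5) = 39,  a(6) = 27,  a(7) = 9,  a(8) = 3.
Since a(8) = a(2) = 3, the sequence is eventually periodic: after a pre-period of length 1 it cycles with period 6.

6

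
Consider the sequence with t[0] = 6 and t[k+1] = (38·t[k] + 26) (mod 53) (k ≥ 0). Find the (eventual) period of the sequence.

We have t[0] = 6,  t[1] = 42,  t[2] = 32,  t[3] = 23,  t[4] = 52,  t[5] = 41,  t[6] = 47,  t[7] = 10,  t[8] = 35,  t[9] = 31,  t[10] = 38,  t[11] = 39,  t[12] = 24,  t[13] = 37,  t[14] = 1,  t[15] = 11,  t[16] = 20,  t[17] = 44,  t[18] = 2,  t[19] = 49,  t[20] = 33,  t[21] = 8,  t[22] = 12,  t[23] = 5,  t[24] = 4,  t[25] = 19,  t[26] = 6.
Since t[26] = t[0] = 6, the sequence is periodic with period 26.

26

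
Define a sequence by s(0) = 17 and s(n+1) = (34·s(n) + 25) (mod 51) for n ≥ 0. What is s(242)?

25

We have s(0) = 17; s(1) = 42; s(2) = 25; s(3) = 8; s(4) = 42.
Since s(4) = s(1) = 42, the sequence is eventually periodic: after a pre-period of length 1 it cycles with period 3.
For n ≥ 1, s(n) depends only on (n - 1) mod 3. (242 - 1) mod 3 = 1, so s(242) = s(2) = 25.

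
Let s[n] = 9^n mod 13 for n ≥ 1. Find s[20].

s[1] = 9,  s[2] = 3,  s[3] = 1,  s[4] = 9.
The sequence repeats with period 3.
(20 - 1) mod 3 = 1, so s[20] = s[2] = 3.

3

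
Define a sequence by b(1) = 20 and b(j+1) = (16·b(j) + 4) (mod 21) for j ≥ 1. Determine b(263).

9

Listing terms: b(1) = 20, b(2) = 9, b(3) = 1, b(4) = 20.
Since b(4) = b(1) = 20, the sequence is periodic with period 3.
So b(263) = b(1 + ((263-1) mod 3)) = b(2) = 9.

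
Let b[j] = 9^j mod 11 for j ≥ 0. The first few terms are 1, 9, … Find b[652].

Computing terms: b[0] = 1, b[1] = 9, b[2] = 4, b[3] = 3, b[4] = 5, b[5] = 1.
Since b[5] = b[0] = 1, the sequence is periodic with period 5.
(652 - 0) mod 5 = 2, so b[652] = b[2] = 4.

4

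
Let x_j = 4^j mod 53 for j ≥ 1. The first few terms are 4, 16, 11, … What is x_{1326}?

x_1 = 4,  x_2 = 16,  x_3 = 11,  x_4 = 44,  x_5 = 17,  x_6 = 15,  x_7 = 7,  x_8 = 28,  x_9 = 6,  x_{10} = 24,  x_{11} = 43,  x_{12} = 13,  x_{13} = 52,  x_{14} = 49,  x_{15} = 37,  x_{16} = 42,  x_{17} = 9,  x_{18} = 36,  x_{19} = 38,  x_{20} = 46,  x_{21} = 25,  x_{22} = 47,  x_{23} = 29,  x_{24} = 10,  x_{25} = 40,  x_{26} = 1,  x_{27} = 4.
The sequence repeats with period 26.
(1326 - 1) mod 26 = 25, so x_{1326} = x_{26} = 1.

1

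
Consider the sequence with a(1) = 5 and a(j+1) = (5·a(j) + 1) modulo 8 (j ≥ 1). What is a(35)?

Listing terms: a(1) = 5,  a(2) = 2,  a(3) = 3,  a(4) = 0,  a(5) = 1,  a(6) = 6,  a(7) = 7,  a(8) = 4,  a(9) = 5.
The sequence repeats with period 8.
So a(35) = a(1 + ((35-1) mod 8)) = a(3) = 3.

3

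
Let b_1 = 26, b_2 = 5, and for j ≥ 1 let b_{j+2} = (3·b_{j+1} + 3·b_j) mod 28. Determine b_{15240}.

b_1 = 26,  b_2 = 5,  b_3 = 9,  b_4 = 14,  b_5 = 13,  b_6 = 25,  b_7 = 2,  b_8 = 25,  b_9 = 25,  b_{10} = 10,  b_{11} = 21,  b_{12} = 9,  b_{13} = 6,  b_{14} = 17,  b_{15} = 13,  b_{16} = 6,  b_{17} = 1,  b_{18} = 21,  b_{19} = 10,  b_{20} = 9,  b_{21} = 1,  b_{22} = 2,  b_{23} = 9,  b_{24} = 5,  b_{25} = 14,  b_{26} = 1,  b_{27} = 17,  b_{28} = 26,  b_{29} = 17,  b_{30} = 17,  b_{31} = 18,  b_{32} = 21,  b_{33} = 5,  b_{34} = 22,  b_{35} = 25,  b_{36} = 1,  b_{37} = 22,  b_{38} = 13,  b_{39} = 21,  b_{40} = 18,  b_{41} = 5,  b_{42} = 13,  b_{43} = 26,  b_{44} = 5.
Since (b_{43}, b_{44}) = (b_1, b_2) = (26, 5) (two consecutive terms determine the rest), the sequence is periodic with period 42.
So b_{15240} = b_{1 + ((15240-1) mod 42)} = b_{36} = 1.

1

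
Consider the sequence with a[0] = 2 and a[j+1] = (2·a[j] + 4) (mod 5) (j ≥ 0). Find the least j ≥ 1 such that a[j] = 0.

2

a[0] = 2; a[1] = 3; a[2] = 0; a[3] = 4; a[4] = 2.
Since a[4] = a[0] = 2, the sequence is periodic with period 4.
The value 0 first appears (with j ≥ 1) at a[2].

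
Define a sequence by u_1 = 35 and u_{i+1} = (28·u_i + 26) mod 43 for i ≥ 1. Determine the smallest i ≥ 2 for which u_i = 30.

20

u_1 = 35,  u_2 = 17,  u_3 = 29,  u_4 = 21,  u_5 = 12,  u_6 = 18,  u_7 = 14,  u_8 = 31,  u_9 = 34,  u_{10} = 32,  u_{11} = 19,  u_{12} = 42,  u_{13} = 41,  u_{14} = 13,  u_{15} = 3,  u_{16} = 24,  u_{17} = 10,  u_{18} = 5,  u_{19} = 37,  u_{20} = 30,  u_{21} = 6,  u_{22} = 22,  u_{23} = 40,  u_{24} = 28,  u_{25} = 36,  u_{26} = 2,  u_{27} = 39,  u_{28} = 0,  u_{29} = 26,  u_{30} = 23,  u_{31} = 25,  u_{32} = 38,  u_{33} = 15,  u_{34} = 16,  u_{35} = 1,  u_{36} = 11,  u_{37} = 33,  u_{38} = 4,  u_{39} = 9,  u_{40} = 20,  u_{41} = 27,  u_{42} = 8,  u_{43} = 35.
The sequence repeats with period 42.
The value 30 first appears (with i ≥ 2) at u_{20}.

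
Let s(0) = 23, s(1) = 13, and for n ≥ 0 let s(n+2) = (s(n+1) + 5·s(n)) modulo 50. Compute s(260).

We have s(0) = 23; s(1) = 13; s(2) = 28; s(3) = 43; s(4) = 33; s(5) = 48; s(6) = 13; s(7) = 3; s(8) = 18; s(9) = 33; s(10) = 23; s(11) = 38; s(12) = 3; s(13) = 43; s(14) = 8; s(15) = 23; s(16) = 13.
The sequence repeats with period 15.
So s(260) = s(0 + ((260-0) mod 15)) = s(5) = 48.

48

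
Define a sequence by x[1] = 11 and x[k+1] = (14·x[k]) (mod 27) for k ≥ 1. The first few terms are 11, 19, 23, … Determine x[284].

Listing terms: x[1] = 11,  x[2] = 19,  x[3] = 23,  x[4] = 25,  x[5] = 26,  x[6] = 13,  x[7] = 20,  x[8] = 10,  x[9] = 5,  x[10] = 16,  x[11] = 8,  x[12] = 4,  x[13] = 2,  x[14] = 1,  x[15] = 14,  x[16] = 7,  x[17] = 17,  x[18] = 22,  x[19] = 11.
Since x[19] = x[1] = 11, the sequence is periodic with period 18.
(284 - 1) mod 18 = 13, so x[284] = x[14] = 1.

1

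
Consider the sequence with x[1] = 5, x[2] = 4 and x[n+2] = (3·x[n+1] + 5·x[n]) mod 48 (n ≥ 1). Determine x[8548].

35

Listing terms: x[1] = 5; x[2] = 4; x[3] = 37; x[4] = 35; x[5] = 2; x[6] = 37; x[7] = 25; x[8] = 20; x[9] = 41; x[10] = 31; x[11] = 10; x[12] = 41; x[13] = 29; x[14] = 4; x[15] = 13; x[16] = 11; x[17] = 2; x[18] = 13; x[19] = 1; x[20] = 20; x[21] = 17; x[22] = 7; x[23] = 10; x[24] = 17; x[25] = 5; x[26] = 4.
Since (x[25], x[26]) = (x[1], x[2]) = (5, 4) (two consecutive terms determine the rest), the sequence is periodic with period 24.
(8548 - 1) mod 24 = 3, so x[8548] = x[4] = 35.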